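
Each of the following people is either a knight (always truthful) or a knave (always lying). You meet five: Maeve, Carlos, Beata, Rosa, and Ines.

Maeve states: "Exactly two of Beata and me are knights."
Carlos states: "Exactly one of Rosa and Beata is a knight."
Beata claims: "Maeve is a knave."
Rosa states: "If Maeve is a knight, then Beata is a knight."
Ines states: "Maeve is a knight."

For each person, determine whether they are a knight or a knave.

Maeve: knave, Carlos: knave, Beata: knight, Rosa: knight, Ines: knave

Consider Maeve. Suppose Maeve is a knight.
Then no assignment of the remaining roles makes every statement match its speaker's type — contradiction.
So Maeve is a knave.
With that fixed, Beata's statement is true, so Beata is a knight.
With that fixed, Rosa's statement is true, so Rosa is a knight.
With that fixed, Ines's statement is false, so Ines is a knave.
With that fixed, Carlos's statement is false, so Carlos is a knave.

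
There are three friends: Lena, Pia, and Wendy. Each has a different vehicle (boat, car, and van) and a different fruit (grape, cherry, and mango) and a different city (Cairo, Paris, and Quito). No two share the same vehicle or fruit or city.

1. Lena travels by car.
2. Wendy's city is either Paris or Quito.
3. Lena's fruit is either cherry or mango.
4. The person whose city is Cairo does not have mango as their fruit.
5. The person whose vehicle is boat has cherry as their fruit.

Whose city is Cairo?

Pia

With clues 1–2, Wendy is impossible for the one with city Cairo.
With clues 1–5, Lena is impossible for the one with city Cairo.
That leaves Pia.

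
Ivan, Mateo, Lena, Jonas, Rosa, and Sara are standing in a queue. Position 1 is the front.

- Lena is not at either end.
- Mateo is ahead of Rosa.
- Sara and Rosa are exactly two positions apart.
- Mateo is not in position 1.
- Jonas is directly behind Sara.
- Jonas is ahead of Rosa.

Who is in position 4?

Sara

With clues 1–5, Ivan, Jonas, Mateo, and Rosa are ruled out for position 4.
With clues 1–6, Lena is ruled out for position 4.
So position 4 is Sara.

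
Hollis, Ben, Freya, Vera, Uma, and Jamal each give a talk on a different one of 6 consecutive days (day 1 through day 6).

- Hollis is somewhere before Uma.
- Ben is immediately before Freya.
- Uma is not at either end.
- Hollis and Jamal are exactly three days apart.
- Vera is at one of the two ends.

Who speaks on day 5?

Uma

With clues 1–3, Hollis is ruled out for day 5.
With clues 1–4, Freya and Jamal are ruled out for day 5.
With clues 1–5, Ben and Vera are ruled out for day 5.
So day 5 is Uma.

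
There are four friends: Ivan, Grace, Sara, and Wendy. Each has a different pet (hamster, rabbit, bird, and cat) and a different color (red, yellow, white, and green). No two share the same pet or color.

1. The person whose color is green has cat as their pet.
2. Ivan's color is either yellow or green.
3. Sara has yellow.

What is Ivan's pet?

cat

With clues 1–3, bird, hamster, and rabbit are impossible for Ivan's pet.
That leaves cat.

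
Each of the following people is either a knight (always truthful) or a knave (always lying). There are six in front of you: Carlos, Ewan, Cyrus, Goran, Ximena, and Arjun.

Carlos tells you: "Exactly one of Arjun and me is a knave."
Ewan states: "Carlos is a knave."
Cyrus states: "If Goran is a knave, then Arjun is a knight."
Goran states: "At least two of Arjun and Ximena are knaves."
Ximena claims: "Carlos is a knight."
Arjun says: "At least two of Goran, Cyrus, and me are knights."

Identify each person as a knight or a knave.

Carlos: knight, Ewan: knave, Cyrus: knave, Goran: knave, Ximena: knight, Arjun: knave

Consider Carlos. Suppose Carlos is a knave.
Then no assignment of the remaining roles makes every statement match its speaker's type — contradiction.
So Carlos is a knight.
With that fixed, Ewan's statement is false, so Ewan is a knave.
With that fixed, Ximena's statement is true, so Ximena is a knight.
With that fixed, Goran's statement is false, so Goran is a knave.
Consider Cyrus. Suppose Cyrus is a knight.
Then no assignment of the remaining roles makes every statement match its speaker's type — contradiction.
So Cyrus is a knave.
With that fixed, Arjun's statement is false, so Arjun is a knave.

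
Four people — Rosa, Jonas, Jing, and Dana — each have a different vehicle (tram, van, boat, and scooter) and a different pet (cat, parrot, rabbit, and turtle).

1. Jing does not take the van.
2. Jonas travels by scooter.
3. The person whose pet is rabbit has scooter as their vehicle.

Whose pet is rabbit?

Jonas

With clues 1–3, Dana, Jing, and Rosa are impossible for the one with pet rabbit.
That leaves Jonas.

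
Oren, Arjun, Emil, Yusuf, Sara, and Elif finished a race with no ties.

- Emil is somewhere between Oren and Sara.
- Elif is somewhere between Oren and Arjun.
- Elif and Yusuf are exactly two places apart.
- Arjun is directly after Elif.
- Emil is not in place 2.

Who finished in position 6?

With clue 1, Emil is ruled out for place 6.
With clues 1–2, Elif is ruled out for place 6.
With clues 1–4, Oren is ruled out for place 6.
With clues 1–5, Arjun and Yusuf are ruled out for place 6.
So place 6 is Sara.

Sara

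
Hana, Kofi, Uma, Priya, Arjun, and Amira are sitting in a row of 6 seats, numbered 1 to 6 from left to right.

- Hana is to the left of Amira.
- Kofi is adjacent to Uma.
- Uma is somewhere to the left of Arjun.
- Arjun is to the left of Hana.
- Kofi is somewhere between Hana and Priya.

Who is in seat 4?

Arjun

With clues 1–4, Amira, Kofi, and Uma are ruled out for seat 4.
With clues 1–5, Hana and Priya are ruled out for seat 4.
So seat 4 is Arjun.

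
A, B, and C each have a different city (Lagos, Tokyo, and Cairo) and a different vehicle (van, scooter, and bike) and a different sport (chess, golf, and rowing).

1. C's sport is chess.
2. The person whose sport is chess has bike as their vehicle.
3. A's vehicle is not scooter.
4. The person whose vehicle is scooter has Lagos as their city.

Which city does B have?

Lagos

With clues 1–4, Cairo and Tokyo are impossible for B's city.
That leaves Lagos.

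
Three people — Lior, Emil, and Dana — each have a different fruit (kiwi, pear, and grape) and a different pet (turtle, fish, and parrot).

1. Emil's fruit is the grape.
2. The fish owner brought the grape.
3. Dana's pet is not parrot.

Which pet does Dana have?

With clues 1–2, fish is impossible for Dana's pet.
With clues 1–3, parrot is impossible for Dana's pet.
That leaves turtle.

turtle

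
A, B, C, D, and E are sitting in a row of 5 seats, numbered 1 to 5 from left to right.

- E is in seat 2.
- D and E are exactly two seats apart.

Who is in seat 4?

D

With clue 1, E is ruled out for seat 4.
With clues 1–2, A, B, and C are ruled out for seat 4.
So seat 4 is D.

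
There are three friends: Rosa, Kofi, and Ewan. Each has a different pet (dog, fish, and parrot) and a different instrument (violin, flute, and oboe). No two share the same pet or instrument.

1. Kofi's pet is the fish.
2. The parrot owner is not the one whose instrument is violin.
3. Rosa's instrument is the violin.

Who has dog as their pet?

Rosa

Clue 1 rules out Kofi for the one with pet dog.
With clues 1–3, Ewan is impossible for the one with pet dog.
That leaves Rosa.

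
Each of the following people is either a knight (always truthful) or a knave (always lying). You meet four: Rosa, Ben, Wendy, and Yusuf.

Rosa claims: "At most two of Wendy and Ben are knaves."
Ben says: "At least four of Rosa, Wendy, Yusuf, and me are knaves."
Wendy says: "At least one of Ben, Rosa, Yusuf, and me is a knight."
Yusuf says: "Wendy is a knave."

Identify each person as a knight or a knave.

Regardless of anyone's role, Rosa's statement is true, so Rosa is a knight.
With that fixed, Ben's statement is false, so Ben is a knave.
With that fixed, Wendy's statement is true, so Wendy is a knight.
With that fixed, Yusuf's statement is false, so Yusuf is a knave.

Rosa: knight, Ben: knave, Wendy: knight, Yusuf: knave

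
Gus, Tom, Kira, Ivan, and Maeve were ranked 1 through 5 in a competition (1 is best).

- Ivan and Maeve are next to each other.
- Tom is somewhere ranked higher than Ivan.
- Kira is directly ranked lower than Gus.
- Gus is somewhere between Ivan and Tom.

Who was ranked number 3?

With clues 1–3, Gus is ruled out for rank 3.
With clues 1–4, Ivan, Maeve, and Tom are ruled out for rank 3.
So rank 3 is Kira.

Kira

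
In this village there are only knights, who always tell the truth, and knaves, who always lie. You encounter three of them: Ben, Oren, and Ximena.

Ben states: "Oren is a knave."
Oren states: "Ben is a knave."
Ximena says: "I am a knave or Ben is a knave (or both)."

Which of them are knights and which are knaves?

Consider Ben. Suppose Ben is a knight.
Then whichever role Ximena has, Ximena's statement has the wrong truth value — contradiction.
So Ben is a knave.
With that fixed, Oren's statement is true, so Oren is a knight.
With that fixed, Ximena's statement is true, so Ximena is a knight.

Ben: knave, Oren: knight, Ximena: knight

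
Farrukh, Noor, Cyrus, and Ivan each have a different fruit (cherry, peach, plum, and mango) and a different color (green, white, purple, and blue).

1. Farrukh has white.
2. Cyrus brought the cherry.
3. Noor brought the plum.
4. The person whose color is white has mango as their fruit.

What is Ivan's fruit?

peach

With clues 1–2, cherry is impossible for Ivan's fruit.
With clues 1–3, plum is impossible for Ivan's fruit.
With clues 1–4, mango is impossible for Ivan's fruit.
That leaves peach.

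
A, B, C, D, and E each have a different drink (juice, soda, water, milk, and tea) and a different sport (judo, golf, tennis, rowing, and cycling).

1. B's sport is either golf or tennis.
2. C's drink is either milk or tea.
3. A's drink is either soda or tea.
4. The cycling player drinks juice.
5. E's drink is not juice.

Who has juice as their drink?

With clues 1–2, C is impossible for the one with drink juice.
With clues 1–3, A is impossible for the one with drink juice.
With clues 1–4, B is impossible for the one with drink juice.
With clues 1–5, E is impossible for the one with drink juice.
That leaves D.

D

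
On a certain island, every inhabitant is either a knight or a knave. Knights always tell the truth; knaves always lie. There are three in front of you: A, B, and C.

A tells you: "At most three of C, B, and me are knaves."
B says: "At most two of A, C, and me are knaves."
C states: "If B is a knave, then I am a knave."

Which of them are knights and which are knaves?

A: knight, B: knight, C: knight

Regardless of anyone's role, A's statement is true, so A is a knight.
With that fixed, B's statement is true, so B is a knight.
With that fixed, C's statement is true, so C is a knight.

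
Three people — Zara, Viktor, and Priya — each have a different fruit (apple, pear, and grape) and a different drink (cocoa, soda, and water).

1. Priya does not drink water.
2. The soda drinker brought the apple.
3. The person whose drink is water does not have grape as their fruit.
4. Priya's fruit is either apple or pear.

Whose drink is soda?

Priya

With clues 1–4, Viktor and Zara are impossible for the one with drink soda.
That leaves Priya.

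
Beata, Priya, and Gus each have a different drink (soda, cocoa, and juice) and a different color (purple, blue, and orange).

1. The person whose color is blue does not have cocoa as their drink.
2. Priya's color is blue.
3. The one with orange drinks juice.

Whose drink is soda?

Priya

With clues 1–3, Beata and Gus are impossible for the one with drink soda.
That leaves Priya.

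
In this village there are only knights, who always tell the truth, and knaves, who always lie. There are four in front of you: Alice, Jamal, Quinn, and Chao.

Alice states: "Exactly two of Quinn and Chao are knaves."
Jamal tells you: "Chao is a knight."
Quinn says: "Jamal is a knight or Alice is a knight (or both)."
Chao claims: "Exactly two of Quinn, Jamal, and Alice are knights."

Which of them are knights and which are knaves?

Consider Alice. Suppose Alice is a knight.
Then no assignment of the remaining roles makes every statement match its speaker's type — contradiction.
So Alice is a knave.
Consider Jamal. Suppose Jamal is a knave.
Then no assignment of the remaining roles makes every statement match its speaker's type — contradiction.
So Jamal is a knight.
With that fixed, Quinn's statement is true, so Quinn is a knight.
With that fixed, Chao's statement is true, so Chao is a knight.

Alice: knave, Jamal: knight, Quinn: knight, Chao: knight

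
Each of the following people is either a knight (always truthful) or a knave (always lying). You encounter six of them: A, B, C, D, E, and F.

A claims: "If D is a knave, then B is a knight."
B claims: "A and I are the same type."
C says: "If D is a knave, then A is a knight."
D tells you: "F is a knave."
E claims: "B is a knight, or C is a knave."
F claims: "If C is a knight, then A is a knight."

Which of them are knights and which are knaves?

A: knight, B: knight, C: knight, D: knave, E: knight, F: knight

Consider A. Suppose A is a knave.
Then whichever role B has, B's statement has the wrong truth value — contradiction.
So A is a knight.
With that fixed, C's statement is true, so C is a knight.
With that fixed, F's statement is true, so F is a knight.
With that fixed, D's statement is false, so D is a knave.
Consider B. Suppose B is a knave.
Then A's statement comes out false, contradicting A being a knight.
So B is a knight.
With that fixed, E's statement is true, so E is a knight.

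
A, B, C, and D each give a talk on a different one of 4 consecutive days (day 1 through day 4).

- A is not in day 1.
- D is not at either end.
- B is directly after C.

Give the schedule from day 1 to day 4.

From clue 1: A is in {2,3,4}.
From clues 1–2: D is in {2,3}.
From clues 1–3: C → day 1, B → day 2, D → day 3, A → day 4.

C, B, D, A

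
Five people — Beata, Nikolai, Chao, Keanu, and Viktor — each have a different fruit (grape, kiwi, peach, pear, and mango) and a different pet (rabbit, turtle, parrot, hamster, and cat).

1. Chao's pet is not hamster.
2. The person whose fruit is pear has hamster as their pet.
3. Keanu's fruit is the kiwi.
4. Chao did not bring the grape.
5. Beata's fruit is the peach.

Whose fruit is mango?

Chao

With clues 1–3, Keanu is impossible for the one with fruit mango.
With clues 1–5, Beata, Nikolai, and Viktor are impossible for the one with fruit mango.
That leaves Chao.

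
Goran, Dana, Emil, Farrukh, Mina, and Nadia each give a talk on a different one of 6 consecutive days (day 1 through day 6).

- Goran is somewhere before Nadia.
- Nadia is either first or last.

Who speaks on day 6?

With clue 1, Goran is ruled out for day 6.
With clues 1–2, Dana, Emil, Farrukh, and Mina are ruled out for day 6.
So day 6 is Nadia.

Nadia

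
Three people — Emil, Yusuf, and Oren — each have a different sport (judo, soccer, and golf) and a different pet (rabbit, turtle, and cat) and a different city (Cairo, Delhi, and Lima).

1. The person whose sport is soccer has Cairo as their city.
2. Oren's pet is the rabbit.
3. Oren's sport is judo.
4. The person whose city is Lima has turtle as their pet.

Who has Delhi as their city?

Oren

With clues 1–4, Emil and Yusuf are impossible for the one with city Delhi.
That leaves Oren.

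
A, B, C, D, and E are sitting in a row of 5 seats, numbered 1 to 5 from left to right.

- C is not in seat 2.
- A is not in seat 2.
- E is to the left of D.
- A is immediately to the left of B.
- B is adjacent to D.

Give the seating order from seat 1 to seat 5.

C, E, A, B, D

From clue 1: C is in {1,3,4,5}.
From clues 1–2: A is in {1,3,4,5}.
From clues 1–4: A is in {1,3,4}.
From clues 1–5: C → seat 1, E → seat 2, A → seat 3, B → seat 4, D → seat 5.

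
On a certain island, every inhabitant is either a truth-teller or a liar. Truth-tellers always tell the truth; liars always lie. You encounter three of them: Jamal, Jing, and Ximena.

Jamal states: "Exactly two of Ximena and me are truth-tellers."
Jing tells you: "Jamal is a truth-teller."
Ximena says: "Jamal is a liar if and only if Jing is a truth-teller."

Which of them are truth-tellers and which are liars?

Consider Jamal. Suppose Jamal is a truth-teller.
Then no assignment of the remaining roles makes every statement match its speaker's type — contradiction.
So Jamal is a liar.
With that fixed, Jing's statement is false, so Jing is a liar.
With that fixed, Ximena's statement is false, so Ximena is a liar.

Jamal: liar, Jing: liar, Ximena: liar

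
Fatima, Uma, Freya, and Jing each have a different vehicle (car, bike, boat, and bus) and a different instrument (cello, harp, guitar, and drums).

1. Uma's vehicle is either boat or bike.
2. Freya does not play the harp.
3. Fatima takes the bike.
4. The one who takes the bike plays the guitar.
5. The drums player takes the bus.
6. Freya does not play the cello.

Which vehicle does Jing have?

With clues 1–3, bike and boat are impossible for Jing's vehicle.
With clues 1–6, bus is impossible for Jing's vehicle.
That leaves car.

car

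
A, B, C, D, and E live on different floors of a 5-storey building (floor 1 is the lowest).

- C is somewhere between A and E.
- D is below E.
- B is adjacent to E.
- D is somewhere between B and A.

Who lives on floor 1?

With clue 1, C is ruled out for floor 1.
With clues 1–2, E is ruled out for floor 1.
With clues 1–3, B is ruled out for floor 1.
With clues 1–4, D is ruled out for floor 1.
So floor 1 is A.

A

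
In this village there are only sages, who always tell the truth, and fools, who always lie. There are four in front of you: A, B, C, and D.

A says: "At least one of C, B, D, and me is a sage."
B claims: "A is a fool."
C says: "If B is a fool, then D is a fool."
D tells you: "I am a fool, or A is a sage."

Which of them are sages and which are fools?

A: sage, B: fool, C: fool, D: sage

Consider A. Suppose A is a fool.
Then whichever role D has, D's statement has the wrong truth value — contradiction.
So A is a sage.
With that fixed, B's statement is false, so B is a fool.
With that fixed, D's statement is true, so D is a sage.
With that fixed, C's statement is false, so C is a fool.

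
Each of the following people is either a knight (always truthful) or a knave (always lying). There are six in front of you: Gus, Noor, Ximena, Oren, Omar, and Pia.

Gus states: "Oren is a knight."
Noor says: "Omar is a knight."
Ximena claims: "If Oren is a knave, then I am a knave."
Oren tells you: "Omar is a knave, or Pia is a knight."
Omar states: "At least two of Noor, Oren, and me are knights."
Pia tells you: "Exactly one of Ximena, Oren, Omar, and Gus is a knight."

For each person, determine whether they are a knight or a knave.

Consider Gus. Suppose Gus is a knave.
Then no assignment of the remaining roles makes every statement match its speaker's type — contradiction.
So Gus is a knight.
Consider Noor. Suppose Noor is a knight.
Then no assignment of the remaining roles makes every statement match its speaker's type — contradiction.
So Noor is a knave.
Consider Ximena. Suppose Ximena is a knave.
Then Ximena's own statement would have to be false, but it can't be — contradiction.
So Ximena is a knight.
With that fixed, Pia's statement is false, so Pia is a knave.
Consider Oren. Suppose Oren is a knave.
Then Gus's statement comes out false, contradicting Gus being a knight.
So Oren is a knight.
Consider Omar. Suppose Omar is a knight.
Then Noor's statement comes out true, contradicting Noor being a knave.
So Omar is a knave.

Gus: knight, Noor: knave, Ximena: knight, Oren: knight, Omar: knave, Pia: knave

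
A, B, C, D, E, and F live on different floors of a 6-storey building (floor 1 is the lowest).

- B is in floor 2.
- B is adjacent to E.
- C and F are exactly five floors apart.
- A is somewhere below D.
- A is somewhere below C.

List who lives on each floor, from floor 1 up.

From clue 1: B → floor 2.
From clues 1–2: E is in {1,3}.
From clues 1–3: E → floor 3.
From clues 1–4: A → floor 4, D → floor 5.
From clues 1–5: F → floor 1, C → floor 6.

F, B, E, A, D, C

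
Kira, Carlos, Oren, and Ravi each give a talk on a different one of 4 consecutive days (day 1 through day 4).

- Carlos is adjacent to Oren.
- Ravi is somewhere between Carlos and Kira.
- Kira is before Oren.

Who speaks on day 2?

With clues 1–2, Kira is ruled out for day 2.
With clues 1–3, Carlos and Oren are ruled out for day 2.
So day 2 is Ravi.

Ravi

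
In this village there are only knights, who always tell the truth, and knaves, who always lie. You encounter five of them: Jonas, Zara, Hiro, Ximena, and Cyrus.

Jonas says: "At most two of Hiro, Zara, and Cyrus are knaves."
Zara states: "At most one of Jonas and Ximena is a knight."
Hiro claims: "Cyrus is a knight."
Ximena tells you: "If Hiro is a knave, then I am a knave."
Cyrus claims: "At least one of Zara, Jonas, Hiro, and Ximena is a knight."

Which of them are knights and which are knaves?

Consider Jonas. Suppose Jonas is a knave.
Then no assignment of the remaining roles makes every statement match its speaker's type — contradiction.
So Jonas is a knight.
With that fixed, Cyrus's statement is true, so Cyrus is a knight.
With that fixed, Hiro's statement is true, so Hiro is a knight.
With that fixed, Ximena's statement is true, so Ximena is a knight.
With that fixed, Zara's statement is false, so Zara is a knave.

Jonas: knight, Zara: knave, Hiro: knight, Ximena: knight, Cyrus: knight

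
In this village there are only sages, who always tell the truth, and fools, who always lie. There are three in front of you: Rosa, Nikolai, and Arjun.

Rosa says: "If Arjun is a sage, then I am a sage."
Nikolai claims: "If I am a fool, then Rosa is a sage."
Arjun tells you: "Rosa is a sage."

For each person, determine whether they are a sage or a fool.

Rosa: sage, Nikolai: sage, Arjun: sage

Consider Rosa. Suppose Rosa is a fool.
Then no assignment of the remaining roles makes every statement match its speaker's type — contradiction.
So Rosa is a sage.
With that fixed, Nikolai's statement is true, so Nikolai is a sage.
With that fixed, Arjun's statement is true, so Arjun is a sage.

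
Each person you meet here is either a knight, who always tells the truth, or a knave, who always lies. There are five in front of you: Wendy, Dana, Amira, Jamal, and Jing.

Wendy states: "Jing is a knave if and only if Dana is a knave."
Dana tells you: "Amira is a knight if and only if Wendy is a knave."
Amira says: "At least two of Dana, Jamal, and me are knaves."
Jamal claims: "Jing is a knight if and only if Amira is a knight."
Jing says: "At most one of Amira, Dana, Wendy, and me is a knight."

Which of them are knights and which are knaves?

Wendy: knight, Dana: knave, Amira: knight, Jamal: knave, Jing: knave

Consider Wendy. Suppose Wendy is a knave.
Then no assignment of the remaining roles makes every statement match its speaker's type — contradiction.
So Wendy is a knight.
Consider Dana. Suppose Dana is a knight.
Then no assignment of the remaining roles makes every statement match its speaker's type — contradiction.
So Dana is a knave.
Consider Amira. Suppose Amira is a knave.
Then Dana's statement comes out true, contradicting Dana being a knave.
So Amira is a knight.
With that fixed, Jing's statement is false, so Jing is a knave.
With that fixed, Jamal's statement is false, so Jamal is a knave.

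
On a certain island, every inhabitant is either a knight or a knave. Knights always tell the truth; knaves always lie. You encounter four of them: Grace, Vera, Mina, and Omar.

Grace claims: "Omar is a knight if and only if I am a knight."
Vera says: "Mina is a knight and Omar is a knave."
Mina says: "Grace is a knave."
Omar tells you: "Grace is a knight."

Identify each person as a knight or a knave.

Consider Grace. Suppose Grace is a knave.
Then no assignment of the remaining roles makes every statement match its speaker's type — contradiction.
So Grace is a knight.
With that fixed, Mina's statement is false, so Mina is a knave.
With that fixed, Omar's statement is true, so Omar is a knight.
With that fixed, Vera's statement is false, so Vera is a knave.

Grace: knight, Vera: knave, Mina: knave, Omar: knight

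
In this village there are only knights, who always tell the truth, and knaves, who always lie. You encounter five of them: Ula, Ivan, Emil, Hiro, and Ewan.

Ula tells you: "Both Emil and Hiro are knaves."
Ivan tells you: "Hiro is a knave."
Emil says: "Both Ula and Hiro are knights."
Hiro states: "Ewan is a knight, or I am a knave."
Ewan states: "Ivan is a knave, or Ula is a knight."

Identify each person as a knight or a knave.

Ula: knave, Ivan: knave, Emil: knave, Hiro: knight, Ewan: knight

Consider Ula. Suppose Ula is a knight.
Then no assignment of the remaining roles makes every statement match its speaker's type — contradiction.
So Ula is a knave.
With that fixed, Emil's statement is false, so Emil is a knave.
Consider Ivan. Suppose Ivan is a knight.
Then no assignment of the remaining roles makes every statement match its speaker's type — contradiction.
So Ivan is a knave.
With that fixed, Ewan's statement is true, so Ewan is a knight.
With that fixed, Hiro's statement is true, so Hiro is a knight.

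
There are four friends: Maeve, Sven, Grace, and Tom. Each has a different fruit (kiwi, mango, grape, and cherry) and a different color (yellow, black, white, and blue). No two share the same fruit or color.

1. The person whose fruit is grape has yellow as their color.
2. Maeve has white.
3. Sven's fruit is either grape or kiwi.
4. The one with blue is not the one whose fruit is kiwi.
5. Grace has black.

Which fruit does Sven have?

grape

With clues 1–3, cherry and mango are impossible for Sven's fruit.
With clues 1–5, kiwi is impossible for Sven's fruit.
That leaves grape.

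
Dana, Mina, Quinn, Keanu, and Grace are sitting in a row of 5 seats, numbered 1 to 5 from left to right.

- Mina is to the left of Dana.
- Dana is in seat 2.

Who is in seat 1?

With clue 1, Dana is ruled out for seat 1.
With clues 1–2, Grace, Keanu, and Quinn are ruled out for seat 1.
So seat 1 is Mina.

Mina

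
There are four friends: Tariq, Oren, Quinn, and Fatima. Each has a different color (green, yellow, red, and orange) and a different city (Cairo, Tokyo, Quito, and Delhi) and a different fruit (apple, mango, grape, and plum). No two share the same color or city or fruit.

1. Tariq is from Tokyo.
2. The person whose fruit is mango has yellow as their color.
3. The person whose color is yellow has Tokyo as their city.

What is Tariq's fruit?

mango

With clues 1–3, apple, grape, and plum are impossible for Tariq's fruit.
That leaves mango.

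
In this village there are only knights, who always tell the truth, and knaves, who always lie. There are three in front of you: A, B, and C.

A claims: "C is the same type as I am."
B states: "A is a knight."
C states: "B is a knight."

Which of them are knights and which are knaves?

A: knight, B: knight, C: knight

Consider A. Suppose A is a knave.
Then no assignment of the remaining roles makes every statement match its speaker's type — contradiction.
So A is a knight.
With that fixed, B's statement is true, so B is a knight.
With that fixed, C's statement is true, so C is a knight.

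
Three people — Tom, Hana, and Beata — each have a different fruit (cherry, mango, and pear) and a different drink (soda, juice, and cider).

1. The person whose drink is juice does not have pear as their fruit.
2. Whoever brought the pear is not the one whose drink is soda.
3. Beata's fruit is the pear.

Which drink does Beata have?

With clues 1–3, juice and soda are impossible for Beata's drink.
That leaves cider.

cider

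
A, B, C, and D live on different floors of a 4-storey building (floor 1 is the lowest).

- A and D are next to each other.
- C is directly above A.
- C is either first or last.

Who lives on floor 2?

With clues 1–2, B and C are ruled out for floor 2.
With clues 1–3, A is ruled out for floor 2.
So floor 2 is D.

D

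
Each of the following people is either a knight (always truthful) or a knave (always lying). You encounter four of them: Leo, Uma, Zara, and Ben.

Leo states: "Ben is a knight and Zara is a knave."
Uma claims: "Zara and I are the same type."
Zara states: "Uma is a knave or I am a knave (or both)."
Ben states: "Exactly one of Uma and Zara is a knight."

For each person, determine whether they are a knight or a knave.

Leo: knave, Uma: knave, Zara: knight, Ben: knight

Consider Leo. Suppose Leo is a knight.
Then no assignment of the remaining roles makes every statement match its speaker's type — contradiction.
So Leo is a knave.
Consider Uma. Suppose Uma is a knight.
Then whichever role Zara has, Zara's statement has the wrong truth value — contradiction.
So Uma is a knave.
With that fixed, Zara's statement is true, so Zara is a knight.
With that fixed, Ben's statement is true, so Ben is a knight.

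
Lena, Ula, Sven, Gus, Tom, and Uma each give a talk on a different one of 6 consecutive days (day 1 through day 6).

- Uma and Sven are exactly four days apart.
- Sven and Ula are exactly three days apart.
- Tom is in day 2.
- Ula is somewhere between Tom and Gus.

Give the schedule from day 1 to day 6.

Sven, Tom, Lena, Ula, Uma, Gus

From clue 1: Sven is in {1,2,5,6}.
From clues 1–2: Ula is in {2,3,4,5}.
From clues 1–3: Sven → day 1, Tom → day 2, Ula → day 4, Uma → day 5.
From clues 1–4: Lena → day 3, Gus → day 6.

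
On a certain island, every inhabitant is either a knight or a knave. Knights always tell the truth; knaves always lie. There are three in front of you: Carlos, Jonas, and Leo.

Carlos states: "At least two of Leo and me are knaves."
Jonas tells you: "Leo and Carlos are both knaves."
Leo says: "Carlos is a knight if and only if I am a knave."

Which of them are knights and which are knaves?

Carlos: knave, Jonas: knave, Leo: knight

Consider Carlos. Suppose Carlos is a knight.
Then Carlos's own statement would have to be true, but it can't be — contradiction.
So Carlos is a knave.
Consider Jonas. Suppose Jonas is a knight.
Then no assignment of the remaining roles makes every statement match its speaker's type — contradiction.
So Jonas is a knave.
Consider Leo. Suppose Leo is a knave.
Then Carlos's statement comes out true, contradicting Carlos being a knave.
So Leo is a knight.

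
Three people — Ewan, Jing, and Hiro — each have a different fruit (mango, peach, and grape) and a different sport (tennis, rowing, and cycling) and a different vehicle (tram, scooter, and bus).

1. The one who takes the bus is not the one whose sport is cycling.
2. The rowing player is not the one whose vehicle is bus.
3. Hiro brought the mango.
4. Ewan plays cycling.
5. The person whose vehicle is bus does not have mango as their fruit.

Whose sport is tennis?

Jing

With clues 1–4, Ewan is impossible for the one with sport tennis.
With clues 1–5, Hiro is impossible for the one with sport tennis.
That leaves Jing.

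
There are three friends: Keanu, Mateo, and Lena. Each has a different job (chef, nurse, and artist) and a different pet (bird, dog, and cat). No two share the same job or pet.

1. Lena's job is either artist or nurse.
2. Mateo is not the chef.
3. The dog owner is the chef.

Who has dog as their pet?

With clues 1–3, Lena and Mateo are impossible for the one with pet dog.
That leaves Keanu.

Keanu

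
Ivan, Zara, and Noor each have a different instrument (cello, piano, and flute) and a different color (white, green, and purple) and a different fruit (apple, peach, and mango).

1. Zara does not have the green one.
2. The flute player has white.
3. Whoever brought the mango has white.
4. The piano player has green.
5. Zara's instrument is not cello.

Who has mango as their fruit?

With clues 1–5, Ivan and Noor are impossible for the one with fruit mango.
That leaves Zara.

Zara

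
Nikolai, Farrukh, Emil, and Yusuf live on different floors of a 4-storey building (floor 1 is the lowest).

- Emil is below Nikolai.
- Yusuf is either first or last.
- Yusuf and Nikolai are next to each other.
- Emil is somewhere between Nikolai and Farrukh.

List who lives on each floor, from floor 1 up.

Farrukh, Emil, Nikolai, Yusuf

From clue 1: Nikolai is in {2,3,4}.
From clues 1–2: Yusuf is in {1,4}.
From clues 1–3: Nikolai → floor 3, Yusuf → floor 4.
From clues 1–4: Farrukh → floor 1, Emil → floor 2.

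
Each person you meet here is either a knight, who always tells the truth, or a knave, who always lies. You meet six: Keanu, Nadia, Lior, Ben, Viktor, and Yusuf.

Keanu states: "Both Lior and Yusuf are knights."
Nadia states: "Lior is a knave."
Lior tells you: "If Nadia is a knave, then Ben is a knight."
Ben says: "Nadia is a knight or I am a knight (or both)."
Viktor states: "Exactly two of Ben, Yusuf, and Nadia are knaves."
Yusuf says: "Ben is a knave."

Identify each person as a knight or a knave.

Consider Keanu. Suppose Keanu is a knight.
Then no assignment of the remaining roles makes every statement match its speaker's type — contradiction.
So Keanu is a knave.
Consider Nadia. Suppose Nadia is a knight.
Then no assignment of the remaining roles makes every statement match its speaker's type — contradiction.
So Nadia is a knave.
Consider Lior. Suppose Lior is a knave.
Then Nadia's statement comes out true, contradicting Nadia being a knave.
So Lior is a knight.
Consider Ben. Suppose Ben is a knave.
Then Lior's statement comes out false, contradicting Lior being a knight.
So Ben is a knight.
With that fixed, Yusuf's statement is false, so Yusuf is a knave.
With that fixed, Viktor's statement is true, so Viktor is a knight.

Keanu: knave, Nadia: knave, Lior: knight, Ben: knight, Viktor: knight, Yusuf: knave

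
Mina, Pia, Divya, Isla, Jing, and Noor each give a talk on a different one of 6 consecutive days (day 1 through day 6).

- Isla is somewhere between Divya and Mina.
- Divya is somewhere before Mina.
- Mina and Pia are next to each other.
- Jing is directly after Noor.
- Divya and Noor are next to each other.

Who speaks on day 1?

With clue 1, Isla is ruled out for day 1.
With clues 1–2, Mina is ruled out for day 1.
With clues 1–3, Pia is ruled out for day 1.
With clues 1–4, Jing is ruled out for day 1.
With clues 1–5, Noor is ruled out for day 1.
So day 1 is Divya.

Divya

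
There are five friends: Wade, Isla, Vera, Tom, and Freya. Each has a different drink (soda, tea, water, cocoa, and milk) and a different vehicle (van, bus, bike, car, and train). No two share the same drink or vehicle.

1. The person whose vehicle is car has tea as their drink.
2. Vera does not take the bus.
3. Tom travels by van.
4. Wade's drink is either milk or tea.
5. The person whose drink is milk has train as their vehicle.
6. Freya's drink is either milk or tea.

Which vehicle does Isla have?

bus

With clues 1–3, van is impossible for Isla's vehicle.
With clues 1–6, bike, car, and train are impossible for Isla's vehicle.
That leaves bus.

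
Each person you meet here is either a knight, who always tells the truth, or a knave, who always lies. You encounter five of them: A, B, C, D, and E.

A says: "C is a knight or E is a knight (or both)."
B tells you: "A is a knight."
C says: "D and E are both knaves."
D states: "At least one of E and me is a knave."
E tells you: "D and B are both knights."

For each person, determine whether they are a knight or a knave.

A: knave, B: knave, C: knave, D: knight, E: knave

Consider A. Suppose A is a knight.
Then no assignment of the remaining roles makes every statement match its speaker's type — contradiction.
So A is a knave.
With that fixed, B's statement is false, so B is a knave.
With that fixed, E's statement is false, so E is a knave.
With that fixed, D's statement is true, so D is a knight.
With that fixed, C's statement is false, so C is a knave.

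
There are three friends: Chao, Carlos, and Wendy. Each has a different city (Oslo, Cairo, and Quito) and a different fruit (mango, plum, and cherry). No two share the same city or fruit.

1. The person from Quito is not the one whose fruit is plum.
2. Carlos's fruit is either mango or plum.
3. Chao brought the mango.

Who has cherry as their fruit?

With clues 1–2, Carlos is impossible for the one with fruit cherry.
With clues 1–3, Chao is impossible for the one with fruit cherry.
That leaves Wendy.

Wendy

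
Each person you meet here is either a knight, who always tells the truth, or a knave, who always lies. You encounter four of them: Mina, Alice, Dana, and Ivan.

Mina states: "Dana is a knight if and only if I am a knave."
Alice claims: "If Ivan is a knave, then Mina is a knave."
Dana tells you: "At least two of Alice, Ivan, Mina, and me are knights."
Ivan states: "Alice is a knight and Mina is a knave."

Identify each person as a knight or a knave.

Consider Mina. Suppose Mina is a knave.
Then no assignment of the remaining roles makes every statement match its speaker's type — contradiction.
So Mina is a knight.
With that fixed, Ivan's statement is false, so Ivan is a knave.
With that fixed, Alice's statement is false, so Alice is a knave.
Consider Dana. Suppose Dana is a knight.
Then Mina's statement comes out false, contradicting Mina being a knight.
So Dana is a knave.

Mina: knight, Alice: knave, Dana: knave, Ivan: knave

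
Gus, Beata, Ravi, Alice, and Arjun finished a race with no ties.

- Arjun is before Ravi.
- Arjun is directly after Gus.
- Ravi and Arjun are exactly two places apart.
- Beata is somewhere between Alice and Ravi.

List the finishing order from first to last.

From clue 1: Ravi is in {2,3,4,5}.
From clues 1–2: Gus is in {1,2,3}.
From clues 1–3: Gus is in {1,2}.
From clues 1–4: Alice → place 1, Gus → place 2, Arjun → place 3, Beata → place 4, Ravi → place 5.

Alice, Gus, Arjun, Beata, Ravi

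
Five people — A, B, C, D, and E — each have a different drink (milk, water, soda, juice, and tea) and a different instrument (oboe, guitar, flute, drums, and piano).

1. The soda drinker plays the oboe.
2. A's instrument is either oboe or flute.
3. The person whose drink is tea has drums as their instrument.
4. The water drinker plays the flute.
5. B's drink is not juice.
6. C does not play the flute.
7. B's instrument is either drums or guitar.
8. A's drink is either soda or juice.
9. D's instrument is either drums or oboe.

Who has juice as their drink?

C

With clues 1–4, A is impossible for the one with drink juice.
With clues 1–5, B is impossible for the one with drink juice.
With clues 1–9, D and E are impossible for the one with drink juice.
That leaves C.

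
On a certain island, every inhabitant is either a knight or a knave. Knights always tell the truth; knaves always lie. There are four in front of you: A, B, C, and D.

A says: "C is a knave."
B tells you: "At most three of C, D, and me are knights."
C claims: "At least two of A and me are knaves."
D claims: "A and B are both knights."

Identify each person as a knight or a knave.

Regardless of anyone's role, B's statement is true, so B is a knight.
Consider A. Suppose A is a knave.
Then whichever role C has, C's statement has the wrong truth value — contradiction.
So A is a knight.
With that fixed, C's statement is false, so C is a knave.
With that fixed, D's statement is true, so D is a knight.

A: knight, B: knight, C: knave, D: knight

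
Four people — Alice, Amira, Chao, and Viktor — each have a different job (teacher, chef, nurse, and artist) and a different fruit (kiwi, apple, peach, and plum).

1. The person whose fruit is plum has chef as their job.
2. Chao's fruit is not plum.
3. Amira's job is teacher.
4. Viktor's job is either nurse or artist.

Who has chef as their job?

Alice

With clues 1–2, Chao is impossible for the one with job chef.
With clues 1–3, Amira is impossible for the one with job chef.
With clues 1–4, Viktor is impossible for the one with job chef.
That leaves Alice.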